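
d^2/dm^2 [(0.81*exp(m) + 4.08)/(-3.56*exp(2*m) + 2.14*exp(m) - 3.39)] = (-10.265616*exp(4*m) - 213.004056*exp(3*m) + 151.90164*exp(2*m) + 172.395294*exp(m) - 38.907369)*exp(m)/(45.118016*exp(6*m) - 81.364512*exp(5*m) + 177.80064*exp(4*m) - 164.7586*exp(3*m) + 169.31016*exp(2*m) - 73.779282*exp(m) + 38.958219)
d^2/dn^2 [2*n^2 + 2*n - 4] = 4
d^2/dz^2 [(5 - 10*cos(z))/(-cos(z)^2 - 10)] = 10*(4*(2*cos(z) - 1)*sin(z)^2*cos(z)^2 - (cos(z)^2 + 10)^2*cos(z) + (cos(z)^2 + 10)*(-cos(2*z) + 2*cos(3*z)))/(cos(z)^2 + 10)^3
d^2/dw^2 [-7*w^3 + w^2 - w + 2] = 2 - 42*w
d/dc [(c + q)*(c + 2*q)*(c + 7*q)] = 3*c^2 + 20*c*q + 23*q^2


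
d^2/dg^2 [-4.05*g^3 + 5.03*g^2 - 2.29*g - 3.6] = 10.06 - 24.3*g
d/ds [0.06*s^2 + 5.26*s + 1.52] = 0.12*s + 5.26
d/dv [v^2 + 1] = 2*v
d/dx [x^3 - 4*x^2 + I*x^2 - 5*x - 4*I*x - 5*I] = 3*x^2 + 2*x*(-4 + I) - 5 - 4*I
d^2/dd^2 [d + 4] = 0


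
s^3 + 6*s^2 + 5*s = s*(s + 1)*(s + 5)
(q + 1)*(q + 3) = q^2 + 4*q + 3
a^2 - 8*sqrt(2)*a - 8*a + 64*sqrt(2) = (a - 8)*(a - 8*sqrt(2))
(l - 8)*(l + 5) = l^2 - 3*l - 40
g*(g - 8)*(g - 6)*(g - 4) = g^4 - 18*g^3 + 104*g^2 - 192*g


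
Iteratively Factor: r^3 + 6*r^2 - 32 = (r + 4)*(r^2 + 2*r - 8) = (r + 4)^2*(r - 2)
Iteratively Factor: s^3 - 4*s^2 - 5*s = (s + 1)*(s^2 - 5*s) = (s - 5)*(s + 1)*(s)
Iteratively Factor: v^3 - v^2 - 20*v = (v - 5)*(v^2 + 4*v) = (v - 5)*(v + 4)*(v)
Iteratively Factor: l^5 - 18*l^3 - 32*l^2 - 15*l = (l + 1)*(l^4 - l^3 - 17*l^2 - 15*l) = l*(l + 1)*(l^3 - l^2 - 17*l - 15) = l*(l + 1)^2*(l^2 - 2*l - 15) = l*(l - 5)*(l + 1)^2*(l + 3)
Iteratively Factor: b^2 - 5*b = (b)*(b - 5)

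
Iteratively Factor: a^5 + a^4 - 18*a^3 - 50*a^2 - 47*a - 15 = (a + 3)*(a^4 - 2*a^3 - 12*a^2 - 14*a - 5) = (a + 1)*(a + 3)*(a^3 - 3*a^2 - 9*a - 5) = (a - 5)*(a + 1)*(a + 3)*(a^2 + 2*a + 1) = (a - 5)*(a + 1)^2*(a + 3)*(a + 1)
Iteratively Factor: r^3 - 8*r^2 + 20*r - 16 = (r - 2)*(r^2 - 6*r + 8) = (r - 4)*(r - 2)*(r - 2)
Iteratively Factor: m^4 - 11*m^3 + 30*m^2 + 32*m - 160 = (m - 4)*(m^3 - 7*m^2 + 2*m + 40) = (m - 4)^2*(m^2 - 3*m - 10) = (m - 4)^2*(m + 2)*(m - 5)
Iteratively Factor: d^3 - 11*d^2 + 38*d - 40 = (d - 5)*(d^2 - 6*d + 8) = (d - 5)*(d - 2)*(d - 4)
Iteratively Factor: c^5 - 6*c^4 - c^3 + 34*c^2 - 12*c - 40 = (c + 2)*(c^4 - 8*c^3 + 15*c^2 + 4*c - 20) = (c + 1)*(c + 2)*(c^3 - 9*c^2 + 24*c - 20) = (c - 2)*(c + 1)*(c + 2)*(c^2 - 7*c + 10) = (c - 5)*(c - 2)*(c + 1)*(c + 2)*(c - 2)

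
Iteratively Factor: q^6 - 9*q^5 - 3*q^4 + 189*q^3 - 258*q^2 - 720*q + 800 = (q - 4)*(q^5 - 5*q^4 - 23*q^3 + 97*q^2 + 130*q - 200) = (q - 5)*(q - 4)*(q^4 - 23*q^2 - 18*q + 40) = (q - 5)*(q - 4)*(q - 1)*(q^3 + q^2 - 22*q - 40) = (q - 5)^2*(q - 4)*(q - 1)*(q^2 + 6*q + 8) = (q - 5)^2*(q - 4)*(q - 1)*(q + 4)*(q + 2)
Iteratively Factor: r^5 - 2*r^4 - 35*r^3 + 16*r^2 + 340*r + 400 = (r - 5)*(r^4 + 3*r^3 - 20*r^2 - 84*r - 80) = (r - 5)*(r + 4)*(r^3 - r^2 - 16*r - 20) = (r - 5)*(r + 2)*(r + 4)*(r^2 - 3*r - 10) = (r - 5)*(r + 2)^2*(r + 4)*(r - 5)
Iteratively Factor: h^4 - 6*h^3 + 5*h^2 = (h)*(h^3 - 6*h^2 + 5*h) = h*(h - 5)*(h^2 - h) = h^2*(h - 5)*(h - 1)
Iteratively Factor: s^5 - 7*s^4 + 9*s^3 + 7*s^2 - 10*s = (s)*(s^4 - 7*s^3 + 9*s^2 + 7*s - 10) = s*(s + 1)*(s^3 - 8*s^2 + 17*s - 10) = s*(s - 5)*(s + 1)*(s^2 - 3*s + 2) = s*(s - 5)*(s - 1)*(s + 1)*(s - 2)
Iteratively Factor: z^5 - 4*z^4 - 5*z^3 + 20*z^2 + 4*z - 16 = (z + 2)*(z^4 - 6*z^3 + 7*z^2 + 6*z - 8) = (z - 4)*(z + 2)*(z^3 - 2*z^2 - z + 2) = (z - 4)*(z - 2)*(z + 2)*(z^2 - 1) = (z - 4)*(z - 2)*(z + 1)*(z + 2)*(z - 1)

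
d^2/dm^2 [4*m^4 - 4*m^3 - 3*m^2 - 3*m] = 48*m^2 - 24*m - 6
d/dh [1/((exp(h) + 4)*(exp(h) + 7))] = (-2*exp(h) - 11)*exp(h)/(exp(4*h) + 22*exp(3*h) + 177*exp(2*h) + 616*exp(h) + 784)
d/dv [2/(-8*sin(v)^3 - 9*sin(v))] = 6*(8 + 3/sin(v)^2)*cos(v)/(8*sin(v)^2 + 9)^2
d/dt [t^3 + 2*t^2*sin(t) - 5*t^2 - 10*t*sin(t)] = 2*t^2*cos(t) + 3*t^2 + 4*t*sin(t) - 10*t*cos(t) - 10*t - 10*sin(t)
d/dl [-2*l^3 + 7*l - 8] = 7 - 6*l^2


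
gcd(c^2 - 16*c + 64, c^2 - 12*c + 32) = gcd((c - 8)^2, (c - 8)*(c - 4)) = c - 8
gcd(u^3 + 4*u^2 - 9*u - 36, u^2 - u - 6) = u - 3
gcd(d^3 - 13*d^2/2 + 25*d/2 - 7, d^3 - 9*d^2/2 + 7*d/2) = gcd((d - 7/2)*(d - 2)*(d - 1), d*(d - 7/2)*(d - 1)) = d^2 - 9*d/2 + 7/2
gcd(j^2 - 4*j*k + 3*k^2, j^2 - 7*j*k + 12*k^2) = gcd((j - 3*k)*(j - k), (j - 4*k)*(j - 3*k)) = j - 3*k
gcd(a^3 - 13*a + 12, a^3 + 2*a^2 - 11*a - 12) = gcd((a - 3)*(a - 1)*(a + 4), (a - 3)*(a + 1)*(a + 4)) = a^2 + a - 12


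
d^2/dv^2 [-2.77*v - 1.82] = 0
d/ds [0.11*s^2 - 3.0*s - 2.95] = 0.22*s - 3.0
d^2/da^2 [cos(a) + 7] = -cos(a)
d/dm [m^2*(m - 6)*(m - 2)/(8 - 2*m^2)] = m*(12 - m^2)/(m^2 + 4*m + 4)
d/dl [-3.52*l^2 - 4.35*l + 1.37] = -7.04*l - 4.35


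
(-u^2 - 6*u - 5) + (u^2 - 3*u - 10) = -9*u - 15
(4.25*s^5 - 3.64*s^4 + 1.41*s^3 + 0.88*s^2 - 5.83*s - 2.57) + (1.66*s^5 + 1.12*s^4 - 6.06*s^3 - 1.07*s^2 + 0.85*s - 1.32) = 5.91*s^5 - 2.52*s^4 - 4.65*s^3 - 0.19*s^2 - 4.98*s - 3.89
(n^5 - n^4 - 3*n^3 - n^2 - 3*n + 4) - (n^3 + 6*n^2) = n^5 - n^4 - 4*n^3 - 7*n^2 - 3*n + 4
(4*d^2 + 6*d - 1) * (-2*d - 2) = -8*d^3 - 20*d^2 - 10*d + 2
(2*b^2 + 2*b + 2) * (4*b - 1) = 8*b^3 + 6*b^2 + 6*b - 2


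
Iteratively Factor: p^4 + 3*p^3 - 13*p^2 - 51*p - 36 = (p + 3)*(p^3 - 13*p - 12) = (p - 4)*(p + 3)*(p^2 + 4*p + 3) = (p - 4)*(p + 3)^2*(p + 1)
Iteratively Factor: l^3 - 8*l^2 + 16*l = (l - 4)*(l^2 - 4*l) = (l - 4)^2*(l)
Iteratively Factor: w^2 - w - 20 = (w + 4)*(w - 5)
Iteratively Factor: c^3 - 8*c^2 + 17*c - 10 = (c - 5)*(c^2 - 3*c + 2) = (c - 5)*(c - 2)*(c - 1)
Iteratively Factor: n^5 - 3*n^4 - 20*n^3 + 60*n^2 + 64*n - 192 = (n - 3)*(n^4 - 20*n^2 + 64) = (n - 3)*(n + 4)*(n^3 - 4*n^2 - 4*n + 16) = (n - 3)*(n - 2)*(n + 4)*(n^2 - 2*n - 8) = (n - 3)*(n - 2)*(n + 2)*(n + 4)*(n - 4)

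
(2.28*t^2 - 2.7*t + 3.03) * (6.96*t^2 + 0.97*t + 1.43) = 15.8688*t^4 - 16.5804*t^3 + 21.7302*t^2 - 0.9219*t + 4.3329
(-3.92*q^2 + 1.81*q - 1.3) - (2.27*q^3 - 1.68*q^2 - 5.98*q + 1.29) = -2.27*q^3 - 2.24*q^2 + 7.79*q - 2.59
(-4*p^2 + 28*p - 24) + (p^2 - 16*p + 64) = -3*p^2 + 12*p + 40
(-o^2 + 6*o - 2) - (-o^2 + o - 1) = 5*o - 1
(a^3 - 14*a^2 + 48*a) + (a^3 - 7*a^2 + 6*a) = 2*a^3 - 21*a^2 + 54*a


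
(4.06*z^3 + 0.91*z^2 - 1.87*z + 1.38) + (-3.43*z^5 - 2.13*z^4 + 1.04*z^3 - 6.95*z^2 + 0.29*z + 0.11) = -3.43*z^5 - 2.13*z^4 + 5.1*z^3 - 6.04*z^2 - 1.58*z + 1.49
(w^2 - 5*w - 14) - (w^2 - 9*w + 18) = 4*w - 32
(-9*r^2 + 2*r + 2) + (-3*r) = -9*r^2 - r + 2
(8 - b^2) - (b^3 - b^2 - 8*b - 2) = -b^3 + 8*b + 10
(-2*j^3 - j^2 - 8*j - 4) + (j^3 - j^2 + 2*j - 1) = -j^3 - 2*j^2 - 6*j - 5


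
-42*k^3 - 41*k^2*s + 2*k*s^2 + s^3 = (-6*k + s)*(k + s)*(7*k + s)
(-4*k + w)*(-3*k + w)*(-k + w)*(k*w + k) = -12*k^4*w - 12*k^4 + 19*k^3*w^2 + 19*k^3*w - 8*k^2*w^3 - 8*k^2*w^2 + k*w^4 + k*w^3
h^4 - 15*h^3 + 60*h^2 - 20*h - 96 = (h - 8)*(h - 6)*(h - 2)*(h + 1)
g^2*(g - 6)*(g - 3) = g^4 - 9*g^3 + 18*g^2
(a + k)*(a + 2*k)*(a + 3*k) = a^3 + 6*a^2*k + 11*a*k^2 + 6*k^3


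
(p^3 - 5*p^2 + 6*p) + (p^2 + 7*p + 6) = p^3 - 4*p^2 + 13*p + 6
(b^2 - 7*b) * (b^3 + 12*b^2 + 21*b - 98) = b^5 + 5*b^4 - 63*b^3 - 245*b^2 + 686*b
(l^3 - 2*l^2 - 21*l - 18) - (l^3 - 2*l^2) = -21*l - 18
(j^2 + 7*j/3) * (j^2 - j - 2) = j^4 + 4*j^3/3 - 13*j^2/3 - 14*j/3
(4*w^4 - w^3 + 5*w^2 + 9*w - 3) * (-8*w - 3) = -32*w^5 - 4*w^4 - 37*w^3 - 87*w^2 - 3*w + 9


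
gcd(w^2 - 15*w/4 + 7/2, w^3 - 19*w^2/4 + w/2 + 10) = w - 2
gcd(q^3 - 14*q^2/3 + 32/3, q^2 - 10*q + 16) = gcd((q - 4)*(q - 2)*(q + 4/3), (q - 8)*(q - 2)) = q - 2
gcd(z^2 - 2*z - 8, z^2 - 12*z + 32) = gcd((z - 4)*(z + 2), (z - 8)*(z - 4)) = z - 4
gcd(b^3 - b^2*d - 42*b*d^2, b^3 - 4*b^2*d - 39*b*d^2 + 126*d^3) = b^2 - b*d - 42*d^2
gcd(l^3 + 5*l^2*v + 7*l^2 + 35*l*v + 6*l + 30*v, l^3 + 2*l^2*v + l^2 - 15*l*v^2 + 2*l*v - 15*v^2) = l^2 + 5*l*v + l + 5*v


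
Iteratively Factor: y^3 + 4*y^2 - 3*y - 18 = (y + 3)*(y^2 + y - 6) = (y + 3)^2*(y - 2)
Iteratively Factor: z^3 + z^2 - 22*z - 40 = (z + 4)*(z^2 - 3*z - 10) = (z - 5)*(z + 4)*(z + 2)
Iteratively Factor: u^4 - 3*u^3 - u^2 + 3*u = (u - 1)*(u^3 - 2*u^2 - 3*u) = (u - 1)*(u + 1)*(u^2 - 3*u) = (u - 3)*(u - 1)*(u + 1)*(u)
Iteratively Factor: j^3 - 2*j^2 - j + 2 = (j - 2)*(j^2 - 1) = (j - 2)*(j - 1)*(j + 1)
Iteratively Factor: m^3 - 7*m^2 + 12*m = (m)*(m^2 - 7*m + 12) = m*(m - 3)*(m - 4)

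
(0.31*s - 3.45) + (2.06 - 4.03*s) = -3.72*s - 1.39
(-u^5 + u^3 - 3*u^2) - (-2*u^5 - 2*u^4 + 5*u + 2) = u^5 + 2*u^4 + u^3 - 3*u^2 - 5*u - 2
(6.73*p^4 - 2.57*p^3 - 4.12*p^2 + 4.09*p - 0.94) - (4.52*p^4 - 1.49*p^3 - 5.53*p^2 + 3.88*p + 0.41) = 2.21*p^4 - 1.08*p^3 + 1.41*p^2 + 0.21*p - 1.35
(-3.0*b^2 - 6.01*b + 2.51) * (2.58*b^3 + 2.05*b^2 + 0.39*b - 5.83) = -7.74*b^5 - 21.6558*b^4 - 7.0147*b^3 + 20.2916*b^2 + 36.0172*b - 14.6333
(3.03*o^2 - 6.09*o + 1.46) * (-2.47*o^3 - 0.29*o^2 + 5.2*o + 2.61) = -7.4841*o^5 + 14.1636*o^4 + 13.9159*o^3 - 24.1831*o^2 - 8.3029*o + 3.8106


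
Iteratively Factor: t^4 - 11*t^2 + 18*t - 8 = (t - 2)*(t^3 + 2*t^2 - 7*t + 4) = (t - 2)*(t + 4)*(t^2 - 2*t + 1) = (t - 2)*(t - 1)*(t + 4)*(t - 1)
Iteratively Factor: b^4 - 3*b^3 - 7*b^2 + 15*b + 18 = (b + 1)*(b^3 - 4*b^2 - 3*b + 18) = (b - 3)*(b + 1)*(b^2 - b - 6) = (b - 3)^2*(b + 1)*(b + 2)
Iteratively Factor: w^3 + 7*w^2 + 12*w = (w + 3)*(w^2 + 4*w) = w*(w + 3)*(w + 4)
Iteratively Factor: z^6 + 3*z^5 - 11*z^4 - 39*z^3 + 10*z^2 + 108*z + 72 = (z - 2)*(z^5 + 5*z^4 - z^3 - 41*z^2 - 72*z - 36) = (z - 3)*(z - 2)*(z^4 + 8*z^3 + 23*z^2 + 28*z + 12) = (z - 3)*(z - 2)*(z + 2)*(z^3 + 6*z^2 + 11*z + 6) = (z - 3)*(z - 2)*(z + 2)^2*(z^2 + 4*z + 3) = (z - 3)*(z - 2)*(z + 2)^2*(z + 3)*(z + 1)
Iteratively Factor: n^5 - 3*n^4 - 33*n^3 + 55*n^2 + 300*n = (n + 3)*(n^4 - 6*n^3 - 15*n^2 + 100*n) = (n - 5)*(n + 3)*(n^3 - n^2 - 20*n) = (n - 5)*(n + 3)*(n + 4)*(n^2 - 5*n) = (n - 5)^2*(n + 3)*(n + 4)*(n)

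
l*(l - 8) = l^2 - 8*l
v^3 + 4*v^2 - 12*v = v*(v - 2)*(v + 6)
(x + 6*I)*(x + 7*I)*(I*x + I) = I*x^3 - 13*x^2 + I*x^2 - 13*x - 42*I*x - 42*I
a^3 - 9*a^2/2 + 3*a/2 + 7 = (a - 7/2)*(a - 2)*(a + 1)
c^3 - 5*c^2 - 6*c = c*(c - 6)*(c + 1)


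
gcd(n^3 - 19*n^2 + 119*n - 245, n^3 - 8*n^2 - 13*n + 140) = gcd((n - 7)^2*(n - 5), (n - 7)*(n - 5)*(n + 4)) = n^2 - 12*n + 35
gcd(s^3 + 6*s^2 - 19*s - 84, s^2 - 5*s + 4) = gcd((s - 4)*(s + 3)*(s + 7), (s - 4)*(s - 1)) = s - 4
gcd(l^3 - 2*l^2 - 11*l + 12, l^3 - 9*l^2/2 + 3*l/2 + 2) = l^2 - 5*l + 4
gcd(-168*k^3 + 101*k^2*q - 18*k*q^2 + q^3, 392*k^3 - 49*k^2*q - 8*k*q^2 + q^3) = 56*k^2 - 15*k*q + q^2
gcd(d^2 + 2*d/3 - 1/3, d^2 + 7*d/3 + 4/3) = d + 1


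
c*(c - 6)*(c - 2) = c^3 - 8*c^2 + 12*c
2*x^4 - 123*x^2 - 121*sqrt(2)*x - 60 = (x - 6*sqrt(2))*(x + 5*sqrt(2))*(sqrt(2)*x + 1)^2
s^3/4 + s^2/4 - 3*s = s*(s/4 + 1)*(s - 3)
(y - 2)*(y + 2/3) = y^2 - 4*y/3 - 4/3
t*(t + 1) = t^2 + t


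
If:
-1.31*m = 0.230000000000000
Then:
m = -0.18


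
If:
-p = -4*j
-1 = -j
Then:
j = 1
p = 4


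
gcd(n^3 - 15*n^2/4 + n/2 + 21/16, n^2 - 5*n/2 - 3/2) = n + 1/2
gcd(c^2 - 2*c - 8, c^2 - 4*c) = c - 4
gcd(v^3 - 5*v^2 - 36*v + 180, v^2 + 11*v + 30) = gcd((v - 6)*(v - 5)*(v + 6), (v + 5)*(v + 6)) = v + 6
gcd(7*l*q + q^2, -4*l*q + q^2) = q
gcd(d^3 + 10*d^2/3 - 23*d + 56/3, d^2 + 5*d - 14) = d + 7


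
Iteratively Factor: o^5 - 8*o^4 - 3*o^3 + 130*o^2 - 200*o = (o - 2)*(o^4 - 6*o^3 - 15*o^2 + 100*o) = (o - 2)*(o + 4)*(o^3 - 10*o^2 + 25*o) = o*(o - 2)*(o + 4)*(o^2 - 10*o + 25) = o*(o - 5)*(o - 2)*(o + 4)*(o - 5)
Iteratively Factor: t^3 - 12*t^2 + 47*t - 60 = (t - 4)*(t^2 - 8*t + 15) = (t - 5)*(t - 4)*(t - 3)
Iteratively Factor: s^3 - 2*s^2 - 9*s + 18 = (s - 2)*(s^2 - 9) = (s - 2)*(s + 3)*(s - 3)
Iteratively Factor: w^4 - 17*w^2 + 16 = (w - 4)*(w^3 + 4*w^2 - w - 4) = (w - 4)*(w + 1)*(w^2 + 3*w - 4) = (w - 4)*(w + 1)*(w + 4)*(w - 1)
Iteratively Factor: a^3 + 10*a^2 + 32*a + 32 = (a + 2)*(a^2 + 8*a + 16) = (a + 2)*(a + 4)*(a + 4)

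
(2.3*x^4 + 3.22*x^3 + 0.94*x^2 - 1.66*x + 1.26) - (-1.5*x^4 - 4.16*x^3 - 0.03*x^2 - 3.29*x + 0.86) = 3.8*x^4 + 7.38*x^3 + 0.97*x^2 + 1.63*x + 0.4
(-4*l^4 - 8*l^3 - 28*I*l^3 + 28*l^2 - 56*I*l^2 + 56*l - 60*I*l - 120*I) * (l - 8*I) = -4*l^5 - 8*l^4 + 4*I*l^4 - 196*l^3 + 8*I*l^3 - 392*l^2 - 284*I*l^2 - 480*l - 568*I*l - 960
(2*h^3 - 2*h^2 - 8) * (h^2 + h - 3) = 2*h^5 - 8*h^3 - 2*h^2 - 8*h + 24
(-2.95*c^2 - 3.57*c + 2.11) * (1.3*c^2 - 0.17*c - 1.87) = -3.835*c^4 - 4.1395*c^3 + 8.8664*c^2 + 6.3172*c - 3.9457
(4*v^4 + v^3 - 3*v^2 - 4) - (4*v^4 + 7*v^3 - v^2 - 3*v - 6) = -6*v^3 - 2*v^2 + 3*v + 2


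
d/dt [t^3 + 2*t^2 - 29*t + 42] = 3*t^2 + 4*t - 29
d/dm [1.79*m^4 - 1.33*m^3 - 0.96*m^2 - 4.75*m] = 7.16*m^3 - 3.99*m^2 - 1.92*m - 4.75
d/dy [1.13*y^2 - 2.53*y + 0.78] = 2.26*y - 2.53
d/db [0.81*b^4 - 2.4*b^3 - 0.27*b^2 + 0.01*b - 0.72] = 3.24*b^3 - 7.2*b^2 - 0.54*b + 0.01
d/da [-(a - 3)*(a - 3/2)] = 9/2 - 2*a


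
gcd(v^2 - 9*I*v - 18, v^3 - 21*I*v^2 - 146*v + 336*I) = v - 6*I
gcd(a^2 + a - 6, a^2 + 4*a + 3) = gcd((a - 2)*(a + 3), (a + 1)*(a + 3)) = a + 3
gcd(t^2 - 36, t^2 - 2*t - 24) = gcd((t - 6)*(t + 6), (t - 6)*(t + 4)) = t - 6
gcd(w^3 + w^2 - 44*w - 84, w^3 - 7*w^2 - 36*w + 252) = w^2 - w - 42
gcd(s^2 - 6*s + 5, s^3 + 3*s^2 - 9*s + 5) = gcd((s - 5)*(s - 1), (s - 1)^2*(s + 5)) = s - 1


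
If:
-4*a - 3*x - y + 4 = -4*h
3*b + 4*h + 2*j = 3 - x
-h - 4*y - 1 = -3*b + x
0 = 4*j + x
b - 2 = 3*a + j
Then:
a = 147*y/872 - 28/109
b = 347*y/436 + 91/109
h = -197*y/436 - 8/109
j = 253*y/872 - 43/109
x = 172/109 - 253*y/218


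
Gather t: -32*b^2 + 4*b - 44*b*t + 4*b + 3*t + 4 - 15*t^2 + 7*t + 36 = -32*b^2 + 8*b - 15*t^2 + t*(10 - 44*b) + 40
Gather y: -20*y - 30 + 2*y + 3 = -18*y - 27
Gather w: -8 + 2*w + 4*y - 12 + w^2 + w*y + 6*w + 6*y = w^2 + w*(y + 8) + 10*y - 20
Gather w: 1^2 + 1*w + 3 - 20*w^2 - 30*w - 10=-20*w^2 - 29*w - 6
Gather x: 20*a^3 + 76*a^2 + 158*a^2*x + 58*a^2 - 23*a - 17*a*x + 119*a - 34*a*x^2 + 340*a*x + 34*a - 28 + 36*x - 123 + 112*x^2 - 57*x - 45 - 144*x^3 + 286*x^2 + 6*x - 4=20*a^3 + 134*a^2 + 130*a - 144*x^3 + x^2*(398 - 34*a) + x*(158*a^2 + 323*a - 15) - 200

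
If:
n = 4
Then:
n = 4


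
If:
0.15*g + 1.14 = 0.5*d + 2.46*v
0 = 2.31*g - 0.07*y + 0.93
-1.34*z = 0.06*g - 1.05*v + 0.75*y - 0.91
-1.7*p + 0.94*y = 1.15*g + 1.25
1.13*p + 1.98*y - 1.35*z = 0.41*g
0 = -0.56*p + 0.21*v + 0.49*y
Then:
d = 8.23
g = -0.40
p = -0.46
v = -1.23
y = -0.00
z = -0.27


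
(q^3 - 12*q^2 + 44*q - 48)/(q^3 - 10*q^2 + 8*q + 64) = (q^2 - 8*q + 12)/(q^2 - 6*q - 16)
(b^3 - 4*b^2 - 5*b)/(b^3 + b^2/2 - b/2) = 2*(b - 5)/(2*b - 1)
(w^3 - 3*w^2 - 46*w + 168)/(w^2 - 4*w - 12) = (w^2 + 3*w - 28)/(w + 2)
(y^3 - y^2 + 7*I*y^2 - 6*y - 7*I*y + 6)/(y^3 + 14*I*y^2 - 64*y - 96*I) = (y^2 + y*(-1 + I) - I)/(y^2 + 8*I*y - 16)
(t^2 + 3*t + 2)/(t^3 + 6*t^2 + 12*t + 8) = (t + 1)/(t^2 + 4*t + 4)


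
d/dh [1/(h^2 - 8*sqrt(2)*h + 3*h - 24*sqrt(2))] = (-2*h - 3 + 8*sqrt(2))/(h^2 - 8*sqrt(2)*h + 3*h - 24*sqrt(2))^2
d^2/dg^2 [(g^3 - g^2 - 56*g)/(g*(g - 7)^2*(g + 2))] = 2*(g^4 + 11*g^3 - 258*g^2 + 668*g - 1610)/(g^7 - 22*g^6 + 138*g^5 + 64*g^4 - 2527*g^3 + 294*g^2 + 17836*g + 19208)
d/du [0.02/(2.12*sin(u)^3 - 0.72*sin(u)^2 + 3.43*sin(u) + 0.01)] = (-0.1272*sin(u)^2 + 0.0288*sin(u) - 0.0686)*cos(u)/(2.12*sin(u)^3 - 0.72*sin(u)^2 + 3.43*sin(u) + 0.01)^2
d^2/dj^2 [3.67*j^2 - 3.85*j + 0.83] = 7.34000000000000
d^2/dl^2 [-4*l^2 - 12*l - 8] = -8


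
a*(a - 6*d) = a^2 - 6*a*d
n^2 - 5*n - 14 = (n - 7)*(n + 2)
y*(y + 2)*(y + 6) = y^3 + 8*y^2 + 12*y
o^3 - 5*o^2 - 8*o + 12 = (o - 6)*(o - 1)*(o + 2)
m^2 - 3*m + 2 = (m - 2)*(m - 1)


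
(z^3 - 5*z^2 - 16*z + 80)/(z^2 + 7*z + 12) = (z^2 - 9*z + 20)/(z + 3)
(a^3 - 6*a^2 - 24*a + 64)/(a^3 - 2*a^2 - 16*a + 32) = (a - 8)/(a - 4)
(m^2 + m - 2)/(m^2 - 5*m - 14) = (m - 1)/(m - 7)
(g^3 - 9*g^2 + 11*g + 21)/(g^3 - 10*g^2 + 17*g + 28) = (g - 3)/(g - 4)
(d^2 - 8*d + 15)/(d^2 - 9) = (d - 5)/(d + 3)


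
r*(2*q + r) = 2*q*r + r^2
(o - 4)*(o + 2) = o^2 - 2*o - 8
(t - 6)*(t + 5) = t^2 - t - 30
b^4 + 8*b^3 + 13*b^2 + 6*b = b*(b + 1)^2*(b + 6)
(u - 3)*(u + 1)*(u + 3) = u^3 + u^2 - 9*u - 9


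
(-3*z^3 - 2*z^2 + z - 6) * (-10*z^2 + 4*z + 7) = 30*z^5 + 8*z^4 - 39*z^3 + 50*z^2 - 17*z - 42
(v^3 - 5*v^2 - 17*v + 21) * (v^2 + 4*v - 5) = v^5 - v^4 - 42*v^3 - 22*v^2 + 169*v - 105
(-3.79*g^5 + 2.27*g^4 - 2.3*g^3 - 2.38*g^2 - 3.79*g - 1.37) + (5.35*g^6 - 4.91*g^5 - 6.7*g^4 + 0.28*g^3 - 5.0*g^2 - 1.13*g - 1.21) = 5.35*g^6 - 8.7*g^5 - 4.43*g^4 - 2.02*g^3 - 7.38*g^2 - 4.92*g - 2.58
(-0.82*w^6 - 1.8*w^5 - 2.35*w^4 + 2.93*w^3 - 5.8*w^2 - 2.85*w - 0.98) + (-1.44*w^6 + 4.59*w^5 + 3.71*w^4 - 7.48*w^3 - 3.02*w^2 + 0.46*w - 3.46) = -2.26*w^6 + 2.79*w^5 + 1.36*w^4 - 4.55*w^3 - 8.82*w^2 - 2.39*w - 4.44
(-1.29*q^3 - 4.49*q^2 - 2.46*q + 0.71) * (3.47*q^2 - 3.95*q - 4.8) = -4.4763*q^5 - 10.4848*q^4 + 15.3913*q^3 + 33.7327*q^2 + 9.0035*q - 3.408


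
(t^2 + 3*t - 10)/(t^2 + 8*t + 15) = (t - 2)/(t + 3)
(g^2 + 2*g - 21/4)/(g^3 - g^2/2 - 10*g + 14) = (g - 3/2)/(g^2 - 4*g + 4)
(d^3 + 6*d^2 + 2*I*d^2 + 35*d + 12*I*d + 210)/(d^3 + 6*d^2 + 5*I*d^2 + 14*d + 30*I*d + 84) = (d - 5*I)/(d - 2*I)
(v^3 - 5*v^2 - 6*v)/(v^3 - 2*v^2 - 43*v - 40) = v*(v - 6)/(v^2 - 3*v - 40)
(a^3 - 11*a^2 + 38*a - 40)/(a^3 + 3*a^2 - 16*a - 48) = (a^2 - 7*a + 10)/(a^2 + 7*a + 12)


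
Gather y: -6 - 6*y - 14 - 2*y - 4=-8*y - 24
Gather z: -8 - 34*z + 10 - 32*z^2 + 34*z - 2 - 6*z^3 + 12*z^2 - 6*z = -6*z^3 - 20*z^2 - 6*z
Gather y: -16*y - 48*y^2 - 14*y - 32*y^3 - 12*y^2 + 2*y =-32*y^3 - 60*y^2 - 28*y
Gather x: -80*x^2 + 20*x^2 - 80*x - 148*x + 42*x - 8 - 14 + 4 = -60*x^2 - 186*x - 18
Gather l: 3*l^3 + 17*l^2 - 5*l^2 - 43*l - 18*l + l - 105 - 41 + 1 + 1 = 3*l^3 + 12*l^2 - 60*l - 144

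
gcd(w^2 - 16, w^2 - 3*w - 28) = w + 4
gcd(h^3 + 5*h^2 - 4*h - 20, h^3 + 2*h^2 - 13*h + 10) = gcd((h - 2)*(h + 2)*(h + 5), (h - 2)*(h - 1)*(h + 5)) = h^2 + 3*h - 10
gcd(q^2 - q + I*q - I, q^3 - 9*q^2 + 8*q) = q - 1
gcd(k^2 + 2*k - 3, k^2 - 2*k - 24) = 1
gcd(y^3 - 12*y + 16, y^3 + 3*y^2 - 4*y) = y + 4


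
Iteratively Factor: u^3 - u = (u - 1)*(u^2 + u) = (u - 1)*(u + 1)*(u)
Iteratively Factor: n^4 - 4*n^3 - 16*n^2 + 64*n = (n - 4)*(n^3 - 16*n) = n*(n - 4)*(n^2 - 16) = n*(n - 4)*(n + 4)*(n - 4)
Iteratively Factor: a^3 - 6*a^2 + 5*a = (a - 1)*(a^2 - 5*a) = a*(a - 1)*(a - 5)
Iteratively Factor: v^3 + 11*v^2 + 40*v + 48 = (v + 4)*(v^2 + 7*v + 12) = (v + 3)*(v + 4)*(v + 4)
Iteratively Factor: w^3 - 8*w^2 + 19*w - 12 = (w - 1)*(w^2 - 7*w + 12) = (w - 4)*(w - 1)*(w - 3)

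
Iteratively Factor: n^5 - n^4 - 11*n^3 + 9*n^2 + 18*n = (n - 2)*(n^4 + n^3 - 9*n^2 - 9*n) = (n - 3)*(n - 2)*(n^3 + 4*n^2 + 3*n) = (n - 3)*(n - 2)*(n + 1)*(n^2 + 3*n) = (n - 3)*(n - 2)*(n + 1)*(n + 3)*(n)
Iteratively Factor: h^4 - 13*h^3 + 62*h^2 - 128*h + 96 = (h - 4)*(h^3 - 9*h^2 + 26*h - 24) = (h - 4)*(h - 2)*(h^2 - 7*h + 12) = (h - 4)^2*(h - 2)*(h - 3)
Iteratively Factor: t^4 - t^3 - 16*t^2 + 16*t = (t + 4)*(t^3 - 5*t^2 + 4*t) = (t - 4)*(t + 4)*(t^2 - t) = (t - 4)*(t - 1)*(t + 4)*(t)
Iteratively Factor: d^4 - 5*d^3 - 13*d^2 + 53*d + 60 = (d - 5)*(d^3 - 13*d - 12) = (d - 5)*(d - 4)*(d^2 + 4*d + 3) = (d - 5)*(d - 4)*(d + 1)*(d + 3)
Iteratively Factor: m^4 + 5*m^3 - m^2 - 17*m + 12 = (m + 3)*(m^3 + 2*m^2 - 7*m + 4) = (m - 1)*(m + 3)*(m^2 + 3*m - 4) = (m - 1)^2*(m + 3)*(m + 4)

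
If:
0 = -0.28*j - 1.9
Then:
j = -6.79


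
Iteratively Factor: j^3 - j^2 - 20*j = (j - 5)*(j^2 + 4*j) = (j - 5)*(j + 4)*(j)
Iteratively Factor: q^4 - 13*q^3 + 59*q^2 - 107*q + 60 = (q - 4)*(q^3 - 9*q^2 + 23*q - 15) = (q - 4)*(q - 3)*(q^2 - 6*q + 5) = (q - 5)*(q - 4)*(q - 3)*(q - 1)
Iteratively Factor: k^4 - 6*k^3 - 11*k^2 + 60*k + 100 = (k - 5)*(k^3 - k^2 - 16*k - 20) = (k - 5)^2*(k^2 + 4*k + 4) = (k - 5)^2*(k + 2)*(k + 2)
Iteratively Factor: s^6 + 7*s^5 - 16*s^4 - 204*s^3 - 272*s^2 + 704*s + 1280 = (s + 2)*(s^5 + 5*s^4 - 26*s^3 - 152*s^2 + 32*s + 640) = (s - 2)*(s + 2)*(s^4 + 7*s^3 - 12*s^2 - 176*s - 320) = (s - 2)*(s + 2)*(s + 4)*(s^3 + 3*s^2 - 24*s - 80) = (s - 2)*(s + 2)*(s + 4)^2*(s^2 - s - 20) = (s - 5)*(s - 2)*(s + 2)*(s + 4)^2*(s + 4)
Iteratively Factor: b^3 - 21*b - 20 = (b - 5)*(b^2 + 5*b + 4) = (b - 5)*(b + 4)*(b + 1)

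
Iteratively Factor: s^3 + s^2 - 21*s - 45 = (s + 3)*(s^2 - 2*s - 15) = (s + 3)^2*(s - 5)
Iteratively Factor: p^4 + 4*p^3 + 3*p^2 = (p)*(p^3 + 4*p^2 + 3*p) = p*(p + 1)*(p^2 + 3*p) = p^2*(p + 1)*(p + 3)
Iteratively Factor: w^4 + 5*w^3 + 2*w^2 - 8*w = (w + 4)*(w^3 + w^2 - 2*w) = (w + 2)*(w + 4)*(w^2 - w) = (w - 1)*(w + 2)*(w + 4)*(w)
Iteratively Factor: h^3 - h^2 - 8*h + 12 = (h + 3)*(h^2 - 4*h + 4) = (h - 2)*(h + 3)*(h - 2)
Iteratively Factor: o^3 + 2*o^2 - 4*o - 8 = (o + 2)*(o^2 - 4) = (o + 2)^2*(o - 2)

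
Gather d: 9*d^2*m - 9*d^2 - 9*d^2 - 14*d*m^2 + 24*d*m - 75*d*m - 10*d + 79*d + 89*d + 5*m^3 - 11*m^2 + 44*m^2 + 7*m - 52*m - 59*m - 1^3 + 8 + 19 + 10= d^2*(9*m - 18) + d*(-14*m^2 - 51*m + 158) + 5*m^3 + 33*m^2 - 104*m + 36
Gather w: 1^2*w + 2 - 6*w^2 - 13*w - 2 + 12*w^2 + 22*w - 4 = 6*w^2 + 10*w - 4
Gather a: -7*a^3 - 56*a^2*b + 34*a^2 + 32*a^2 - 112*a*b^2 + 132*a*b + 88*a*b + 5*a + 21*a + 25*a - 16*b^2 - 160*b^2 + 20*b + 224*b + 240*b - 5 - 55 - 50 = -7*a^3 + a^2*(66 - 56*b) + a*(-112*b^2 + 220*b + 51) - 176*b^2 + 484*b - 110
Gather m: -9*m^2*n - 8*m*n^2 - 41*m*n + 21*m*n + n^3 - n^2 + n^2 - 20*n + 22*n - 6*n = -9*m^2*n + m*(-8*n^2 - 20*n) + n^3 - 4*n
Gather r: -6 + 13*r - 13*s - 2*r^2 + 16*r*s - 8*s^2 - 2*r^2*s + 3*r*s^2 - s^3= r^2*(-2*s - 2) + r*(3*s^2 + 16*s + 13) - s^3 - 8*s^2 - 13*s - 6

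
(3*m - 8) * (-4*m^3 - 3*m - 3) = -12*m^4 + 32*m^3 - 9*m^2 + 15*m + 24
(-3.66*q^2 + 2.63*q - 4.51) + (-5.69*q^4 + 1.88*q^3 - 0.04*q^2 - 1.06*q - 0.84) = -5.69*q^4 + 1.88*q^3 - 3.7*q^2 + 1.57*q - 5.35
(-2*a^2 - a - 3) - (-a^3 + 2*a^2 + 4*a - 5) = a^3 - 4*a^2 - 5*a + 2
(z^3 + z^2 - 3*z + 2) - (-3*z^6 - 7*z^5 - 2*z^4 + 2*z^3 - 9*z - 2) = 3*z^6 + 7*z^5 + 2*z^4 - z^3 + z^2 + 6*z + 4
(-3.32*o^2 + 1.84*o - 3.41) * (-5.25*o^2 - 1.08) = 17.43*o^4 - 9.66*o^3 + 21.4881*o^2 - 1.9872*o + 3.6828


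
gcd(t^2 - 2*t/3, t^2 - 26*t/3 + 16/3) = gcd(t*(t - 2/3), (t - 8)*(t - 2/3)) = t - 2/3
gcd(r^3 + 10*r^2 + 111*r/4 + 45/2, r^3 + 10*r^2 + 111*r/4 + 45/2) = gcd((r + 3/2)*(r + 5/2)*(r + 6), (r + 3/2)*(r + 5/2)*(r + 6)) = r^3 + 10*r^2 + 111*r/4 + 45/2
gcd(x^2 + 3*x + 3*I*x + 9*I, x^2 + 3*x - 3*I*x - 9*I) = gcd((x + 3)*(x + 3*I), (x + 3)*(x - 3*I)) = x + 3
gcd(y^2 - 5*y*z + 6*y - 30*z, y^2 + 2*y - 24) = y + 6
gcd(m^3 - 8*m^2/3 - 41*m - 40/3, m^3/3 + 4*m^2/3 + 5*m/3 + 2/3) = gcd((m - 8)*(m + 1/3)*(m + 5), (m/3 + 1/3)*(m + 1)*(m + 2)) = 1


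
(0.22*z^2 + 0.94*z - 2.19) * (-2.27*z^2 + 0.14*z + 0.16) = -0.4994*z^4 - 2.103*z^3 + 5.1381*z^2 - 0.1562*z - 0.3504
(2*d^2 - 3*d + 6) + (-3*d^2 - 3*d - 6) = -d^2 - 6*d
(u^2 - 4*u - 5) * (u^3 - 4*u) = u^5 - 4*u^4 - 9*u^3 + 16*u^2 + 20*u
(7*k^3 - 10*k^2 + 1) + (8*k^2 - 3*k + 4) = 7*k^3 - 2*k^2 - 3*k + 5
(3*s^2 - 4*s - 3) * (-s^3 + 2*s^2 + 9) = -3*s^5 + 10*s^4 - 5*s^3 + 21*s^2 - 36*s - 27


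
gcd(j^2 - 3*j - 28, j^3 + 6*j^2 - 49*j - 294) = j - 7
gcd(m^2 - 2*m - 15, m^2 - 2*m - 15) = m^2 - 2*m - 15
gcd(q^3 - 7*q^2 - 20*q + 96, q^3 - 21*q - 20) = q + 4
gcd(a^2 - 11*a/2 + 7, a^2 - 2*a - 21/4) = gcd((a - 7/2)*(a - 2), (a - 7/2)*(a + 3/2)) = a - 7/2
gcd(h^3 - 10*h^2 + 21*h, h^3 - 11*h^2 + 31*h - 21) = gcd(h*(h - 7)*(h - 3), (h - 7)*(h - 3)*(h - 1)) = h^2 - 10*h + 21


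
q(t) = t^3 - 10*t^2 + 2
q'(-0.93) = 21.19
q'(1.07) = -17.97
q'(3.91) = -32.34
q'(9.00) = 63.00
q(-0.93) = -7.45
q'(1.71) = -25.43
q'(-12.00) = 672.00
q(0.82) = -4.17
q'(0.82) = -14.38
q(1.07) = -8.22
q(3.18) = -66.97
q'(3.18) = -33.26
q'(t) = 3*t^2 - 20*t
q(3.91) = -91.10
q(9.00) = -79.00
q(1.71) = -22.24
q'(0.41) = -7.70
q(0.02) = 2.00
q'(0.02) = -0.40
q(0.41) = 0.39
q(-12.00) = -3166.00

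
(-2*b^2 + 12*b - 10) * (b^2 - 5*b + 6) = -2*b^4 + 22*b^3 - 82*b^2 + 122*b - 60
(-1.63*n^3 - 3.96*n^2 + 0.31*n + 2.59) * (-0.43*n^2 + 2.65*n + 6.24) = 0.7009*n^5 - 2.6167*n^4 - 20.7985*n^3 - 25.0026*n^2 + 8.7979*n + 16.1616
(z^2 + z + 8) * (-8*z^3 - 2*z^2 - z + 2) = -8*z^5 - 10*z^4 - 67*z^3 - 15*z^2 - 6*z + 16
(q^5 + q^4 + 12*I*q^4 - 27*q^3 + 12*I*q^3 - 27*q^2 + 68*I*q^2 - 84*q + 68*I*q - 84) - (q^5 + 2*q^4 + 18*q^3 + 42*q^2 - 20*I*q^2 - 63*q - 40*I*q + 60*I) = -q^4 + 12*I*q^4 - 45*q^3 + 12*I*q^3 - 69*q^2 + 88*I*q^2 - 21*q + 108*I*q - 84 - 60*I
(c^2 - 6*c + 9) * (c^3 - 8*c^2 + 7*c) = c^5 - 14*c^4 + 64*c^3 - 114*c^2 + 63*c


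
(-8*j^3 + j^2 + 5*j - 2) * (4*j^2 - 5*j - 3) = -32*j^5 + 44*j^4 + 39*j^3 - 36*j^2 - 5*j + 6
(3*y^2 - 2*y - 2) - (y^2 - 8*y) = 2*y^2 + 6*y - 2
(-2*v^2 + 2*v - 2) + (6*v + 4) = -2*v^2 + 8*v + 2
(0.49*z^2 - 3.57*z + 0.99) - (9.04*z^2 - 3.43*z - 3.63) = -8.55*z^2 - 0.14*z + 4.62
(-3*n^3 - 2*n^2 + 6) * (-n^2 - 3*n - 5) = 3*n^5 + 11*n^4 + 21*n^3 + 4*n^2 - 18*n - 30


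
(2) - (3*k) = 2 - 3*k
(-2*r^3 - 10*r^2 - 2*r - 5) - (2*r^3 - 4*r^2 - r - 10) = -4*r^3 - 6*r^2 - r + 5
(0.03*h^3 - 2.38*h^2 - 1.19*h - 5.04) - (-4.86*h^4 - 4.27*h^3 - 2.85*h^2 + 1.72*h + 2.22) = 4.86*h^4 + 4.3*h^3 + 0.47*h^2 - 2.91*h - 7.26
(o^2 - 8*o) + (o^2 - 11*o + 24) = 2*o^2 - 19*o + 24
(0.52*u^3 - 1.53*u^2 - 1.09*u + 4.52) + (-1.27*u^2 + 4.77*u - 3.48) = 0.52*u^3 - 2.8*u^2 + 3.68*u + 1.04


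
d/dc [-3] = 0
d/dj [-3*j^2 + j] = 1 - 6*j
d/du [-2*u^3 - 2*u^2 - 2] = 2*u*(-3*u - 2)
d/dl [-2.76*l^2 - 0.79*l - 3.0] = -5.52*l - 0.79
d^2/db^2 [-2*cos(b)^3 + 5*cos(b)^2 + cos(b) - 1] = cos(b)/2 - 10*cos(2*b) + 9*cos(3*b)/2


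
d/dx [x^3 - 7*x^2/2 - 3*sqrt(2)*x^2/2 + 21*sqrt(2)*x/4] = 3*x^2 - 7*x - 3*sqrt(2)*x + 21*sqrt(2)/4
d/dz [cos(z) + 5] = -sin(z)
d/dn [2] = 0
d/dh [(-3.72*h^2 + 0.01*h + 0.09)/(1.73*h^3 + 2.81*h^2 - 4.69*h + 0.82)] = (6.4356*h^4 - 0.0346000000000011*h^3 + 16.9516*h^2 - 6.6066*h + 0.4303)/(2.9929*h^6 + 9.7226*h^5 - 8.3313*h^4 - 23.5206*h^3 + 26.6045*h^2 - 7.6916*h + 0.6724)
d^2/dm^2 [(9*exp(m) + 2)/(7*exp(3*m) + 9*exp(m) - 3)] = (1764*exp(6*m) + 882*exp(5*m) - 2268*exp(4*m) + 2709*exp(3*m) + 378*exp(2*m) + 405*exp(m) + 135)*exp(m)/(343*exp(9*m) + 1323*exp(7*m) - 441*exp(6*m) + 1701*exp(5*m) - 1134*exp(4*m) + 918*exp(3*m) - 729*exp(2*m) + 243*exp(m) - 27)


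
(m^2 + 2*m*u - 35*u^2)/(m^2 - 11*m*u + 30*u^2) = (-m - 7*u)/(-m + 6*u)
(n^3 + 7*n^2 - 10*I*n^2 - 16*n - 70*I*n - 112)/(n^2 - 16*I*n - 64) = (n^2 + n*(7 - 2*I) - 14*I)/(n - 8*I)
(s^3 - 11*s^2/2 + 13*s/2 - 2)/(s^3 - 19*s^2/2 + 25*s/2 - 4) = (s - 4)/(s - 8)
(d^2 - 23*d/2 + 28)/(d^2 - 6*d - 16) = (d - 7/2)/(d + 2)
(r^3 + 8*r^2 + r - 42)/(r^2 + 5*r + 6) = (r^2 + 5*r - 14)/(r + 2)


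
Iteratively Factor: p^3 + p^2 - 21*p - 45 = (p - 5)*(p^2 + 6*p + 9) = (p - 5)*(p + 3)*(p + 3)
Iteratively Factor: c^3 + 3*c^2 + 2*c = (c)*(c^2 + 3*c + 2) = c*(c + 2)*(c + 1)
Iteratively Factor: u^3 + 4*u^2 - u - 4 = (u - 1)*(u^2 + 5*u + 4) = (u - 1)*(u + 1)*(u + 4)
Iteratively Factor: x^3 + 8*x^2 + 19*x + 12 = (x + 4)*(x^2 + 4*x + 3) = (x + 3)*(x + 4)*(x + 1)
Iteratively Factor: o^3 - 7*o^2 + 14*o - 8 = (o - 4)*(o^2 - 3*o + 2) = (o - 4)*(o - 1)*(o - 2)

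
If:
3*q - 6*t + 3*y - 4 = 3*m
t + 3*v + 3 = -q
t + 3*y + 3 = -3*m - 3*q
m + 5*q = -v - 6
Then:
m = 140/129 - 98*y/43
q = 27*y/43 - 62/43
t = 84*y/43 - 83/43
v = 16/129 - 37*y/43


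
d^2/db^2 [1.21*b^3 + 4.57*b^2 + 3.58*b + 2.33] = 7.26*b + 9.14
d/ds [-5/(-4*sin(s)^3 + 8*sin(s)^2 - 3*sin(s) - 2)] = 5*(-12*sin(s)^2 + 16*sin(s) - 3)*cos(s)/(8*sin(s)^2 - 6*sin(s) + sin(3*s) - 2)^2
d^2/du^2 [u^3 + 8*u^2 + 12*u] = 6*u + 16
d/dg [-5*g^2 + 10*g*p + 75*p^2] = -10*g + 10*p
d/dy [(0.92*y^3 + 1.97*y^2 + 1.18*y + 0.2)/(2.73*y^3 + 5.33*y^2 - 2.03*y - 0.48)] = (8.88178419700125e-16*y^5 - 0.474499999999999*y^4 - 10.178*y^3 - 13.2513*y^2 - 4.0232*y - 0.1604)/(7.4529*y^6 + 29.1018*y^5 + 17.3251*y^4 - 24.2606*y^3 - 0.995900000000001*y^2 + 1.9488*y + 0.2304)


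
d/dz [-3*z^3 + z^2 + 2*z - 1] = -9*z^2 + 2*z + 2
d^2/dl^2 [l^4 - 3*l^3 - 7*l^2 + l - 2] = 12*l^2 - 18*l - 14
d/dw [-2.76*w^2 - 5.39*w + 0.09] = -5.52*w - 5.39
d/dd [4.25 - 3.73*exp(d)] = -3.73*exp(d)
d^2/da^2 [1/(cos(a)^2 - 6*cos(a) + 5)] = (-8*sin(a)^4 + 36*sin(a)^2 - 105*cos(a) + 9*cos(3*a) + 96)/(2*(cos(a) - 5)^3*(cos(a) - 1)^3)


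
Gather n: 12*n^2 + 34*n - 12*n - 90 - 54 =12*n^2 + 22*n - 144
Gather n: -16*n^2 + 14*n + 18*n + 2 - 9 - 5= -16*n^2 + 32*n - 12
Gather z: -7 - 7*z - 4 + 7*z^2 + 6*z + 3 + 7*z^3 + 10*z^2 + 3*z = 7*z^3 + 17*z^2 + 2*z - 8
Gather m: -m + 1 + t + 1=-m + t + 2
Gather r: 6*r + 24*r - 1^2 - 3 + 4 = 30*r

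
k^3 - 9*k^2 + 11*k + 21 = (k - 7)*(k - 3)*(k + 1)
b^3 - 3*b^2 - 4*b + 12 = (b - 3)*(b - 2)*(b + 2)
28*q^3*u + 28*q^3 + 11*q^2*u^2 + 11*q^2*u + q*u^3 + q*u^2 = (4*q + u)*(7*q + u)*(q*u + q)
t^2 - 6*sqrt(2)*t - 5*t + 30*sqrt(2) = (t - 5)*(t - 6*sqrt(2))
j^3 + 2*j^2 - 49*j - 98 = (j - 7)*(j + 2)*(j + 7)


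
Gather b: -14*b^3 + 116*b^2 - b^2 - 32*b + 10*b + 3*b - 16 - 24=-14*b^3 + 115*b^2 - 19*b - 40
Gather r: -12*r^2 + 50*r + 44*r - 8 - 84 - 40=-12*r^2 + 94*r - 132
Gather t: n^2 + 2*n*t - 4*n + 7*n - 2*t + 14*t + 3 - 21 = n^2 + 3*n + t*(2*n + 12) - 18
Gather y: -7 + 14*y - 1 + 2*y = 16*y - 8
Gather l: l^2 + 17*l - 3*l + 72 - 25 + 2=l^2 + 14*l + 49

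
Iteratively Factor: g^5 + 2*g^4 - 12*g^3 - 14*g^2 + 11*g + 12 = (g + 4)*(g^4 - 2*g^3 - 4*g^2 + 2*g + 3) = (g + 1)*(g + 4)*(g^3 - 3*g^2 - g + 3) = (g + 1)^2*(g + 4)*(g^2 - 4*g + 3) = (g - 3)*(g + 1)^2*(g + 4)*(g - 1)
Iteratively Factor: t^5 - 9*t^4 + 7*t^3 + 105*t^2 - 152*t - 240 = (t + 3)*(t^4 - 12*t^3 + 43*t^2 - 24*t - 80) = (t - 4)*(t + 3)*(t^3 - 8*t^2 + 11*t + 20) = (t - 4)^2*(t + 3)*(t^2 - 4*t - 5) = (t - 4)^2*(t + 1)*(t + 3)*(t - 5)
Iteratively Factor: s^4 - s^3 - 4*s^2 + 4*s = (s - 2)*(s^3 + s^2 - 2*s) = (s - 2)*(s + 2)*(s^2 - s) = (s - 2)*(s - 1)*(s + 2)*(s)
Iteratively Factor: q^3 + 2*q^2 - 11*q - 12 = (q + 1)*(q^2 + q - 12) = (q - 3)*(q + 1)*(q + 4)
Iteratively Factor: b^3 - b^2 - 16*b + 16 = (b - 1)*(b^2 - 16) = (b - 1)*(b + 4)*(b - 4)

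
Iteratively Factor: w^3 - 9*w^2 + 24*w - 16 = (w - 1)*(w^2 - 8*w + 16) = (w - 4)*(w - 1)*(w - 4)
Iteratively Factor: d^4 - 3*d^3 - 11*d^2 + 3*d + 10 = (d + 2)*(d^3 - 5*d^2 - d + 5) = (d + 1)*(d + 2)*(d^2 - 6*d + 5) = (d - 5)*(d + 1)*(d + 2)*(d - 1)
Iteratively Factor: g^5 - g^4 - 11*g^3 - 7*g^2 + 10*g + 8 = (g + 1)*(g^4 - 2*g^3 - 9*g^2 + 2*g + 8) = (g - 4)*(g + 1)*(g^3 + 2*g^2 - g - 2) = (g - 4)*(g - 1)*(g + 1)*(g^2 + 3*g + 2) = (g - 4)*(g - 1)*(g + 1)*(g + 2)*(g + 1)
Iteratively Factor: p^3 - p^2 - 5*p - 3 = (p - 3)*(p^2 + 2*p + 1) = (p - 3)*(p + 1)*(p + 1)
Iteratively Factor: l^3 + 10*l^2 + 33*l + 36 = (l + 3)*(l^2 + 7*l + 12) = (l + 3)*(l + 4)*(l + 3)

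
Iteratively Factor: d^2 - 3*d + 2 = (d - 1)*(d - 2)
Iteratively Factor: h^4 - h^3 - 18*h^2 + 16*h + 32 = (h - 2)*(h^3 + h^2 - 16*h - 16) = (h - 2)*(h + 4)*(h^2 - 3*h - 4) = (h - 2)*(h + 1)*(h + 4)*(h - 4)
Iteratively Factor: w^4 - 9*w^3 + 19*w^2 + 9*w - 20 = (w - 1)*(w^3 - 8*w^2 + 11*w + 20) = (w - 1)*(w + 1)*(w^2 - 9*w + 20) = (w - 4)*(w - 1)*(w + 1)*(w - 5)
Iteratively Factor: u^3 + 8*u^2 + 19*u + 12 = (u + 4)*(u^2 + 4*u + 3) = (u + 3)*(u + 4)*(u + 1)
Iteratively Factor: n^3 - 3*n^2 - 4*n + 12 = (n + 2)*(n^2 - 5*n + 6) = (n - 2)*(n + 2)*(n - 3)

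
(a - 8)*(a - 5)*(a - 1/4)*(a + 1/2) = a^4 - 51*a^3/4 + 293*a^2/8 + 93*a/8 - 5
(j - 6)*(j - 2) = j^2 - 8*j + 12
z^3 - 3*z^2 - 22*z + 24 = (z - 6)*(z - 1)*(z + 4)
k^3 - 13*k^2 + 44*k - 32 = (k - 8)*(k - 4)*(k - 1)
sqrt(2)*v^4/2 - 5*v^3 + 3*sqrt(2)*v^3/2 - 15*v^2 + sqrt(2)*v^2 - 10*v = v*(v + 1)*(v - 5*sqrt(2))*(sqrt(2)*v/2 + sqrt(2))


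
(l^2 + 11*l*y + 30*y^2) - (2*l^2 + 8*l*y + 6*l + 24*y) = -l^2 + 3*l*y - 6*l + 30*y^2 - 24*y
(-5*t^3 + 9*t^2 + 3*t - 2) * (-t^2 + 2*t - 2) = 5*t^5 - 19*t^4 + 25*t^3 - 10*t^2 - 10*t + 4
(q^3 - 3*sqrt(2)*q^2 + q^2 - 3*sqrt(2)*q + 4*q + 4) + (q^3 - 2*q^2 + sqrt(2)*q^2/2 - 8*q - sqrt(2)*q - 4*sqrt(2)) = 2*q^3 - 5*sqrt(2)*q^2/2 - q^2 - 4*sqrt(2)*q - 4*q - 4*sqrt(2) + 4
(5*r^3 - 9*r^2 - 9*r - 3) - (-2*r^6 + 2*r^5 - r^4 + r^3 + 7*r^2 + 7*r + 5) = 2*r^6 - 2*r^5 + r^4 + 4*r^3 - 16*r^2 - 16*r - 8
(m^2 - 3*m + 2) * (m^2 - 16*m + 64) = m^4 - 19*m^3 + 114*m^2 - 224*m + 128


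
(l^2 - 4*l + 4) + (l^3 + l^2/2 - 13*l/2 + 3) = l^3 + 3*l^2/2 - 21*l/2 + 7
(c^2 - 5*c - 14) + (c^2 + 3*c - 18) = 2*c^2 - 2*c - 32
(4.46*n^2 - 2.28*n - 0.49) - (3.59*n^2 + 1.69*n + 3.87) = 0.87*n^2 - 3.97*n - 4.36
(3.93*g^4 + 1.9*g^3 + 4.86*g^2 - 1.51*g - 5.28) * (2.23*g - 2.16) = 8.7639*g^5 - 4.2518*g^4 + 6.7338*g^3 - 13.8649*g^2 - 8.5128*g + 11.4048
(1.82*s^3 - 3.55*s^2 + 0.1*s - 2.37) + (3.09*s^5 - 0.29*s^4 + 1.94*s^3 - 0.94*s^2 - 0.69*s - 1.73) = 3.09*s^5 - 0.29*s^4 + 3.76*s^3 - 4.49*s^2 - 0.59*s - 4.1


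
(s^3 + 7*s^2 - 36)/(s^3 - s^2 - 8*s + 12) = (s + 6)/(s - 2)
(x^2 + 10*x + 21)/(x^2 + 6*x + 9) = (x + 7)/(x + 3)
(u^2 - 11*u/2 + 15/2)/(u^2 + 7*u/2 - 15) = (u - 3)/(u + 6)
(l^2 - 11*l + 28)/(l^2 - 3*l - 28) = (l - 4)/(l + 4)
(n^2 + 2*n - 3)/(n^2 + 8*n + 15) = (n - 1)/(n + 5)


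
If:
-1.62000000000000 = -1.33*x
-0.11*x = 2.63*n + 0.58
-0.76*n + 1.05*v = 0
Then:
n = -0.27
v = -0.20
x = 1.22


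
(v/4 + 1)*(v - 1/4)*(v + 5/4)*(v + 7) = v^4/4 + 3*v^3 + 619*v^2/64 + 393*v/64 - 35/16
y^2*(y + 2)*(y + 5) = y^4 + 7*y^3 + 10*y^2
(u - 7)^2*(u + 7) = u^3 - 7*u^2 - 49*u + 343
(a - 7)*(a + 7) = a^2 - 49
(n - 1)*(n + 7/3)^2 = n^3 + 11*n^2/3 + 7*n/9 - 49/9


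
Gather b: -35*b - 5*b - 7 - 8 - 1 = -40*b - 16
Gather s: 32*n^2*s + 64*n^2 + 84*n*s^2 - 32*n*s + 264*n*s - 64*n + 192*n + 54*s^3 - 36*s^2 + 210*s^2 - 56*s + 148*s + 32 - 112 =64*n^2 + 128*n + 54*s^3 + s^2*(84*n + 174) + s*(32*n^2 + 232*n + 92) - 80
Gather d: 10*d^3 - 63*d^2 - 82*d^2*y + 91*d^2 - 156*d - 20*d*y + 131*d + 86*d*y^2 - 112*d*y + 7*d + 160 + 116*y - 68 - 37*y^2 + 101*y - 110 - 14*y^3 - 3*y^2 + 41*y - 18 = 10*d^3 + d^2*(28 - 82*y) + d*(86*y^2 - 132*y - 18) - 14*y^3 - 40*y^2 + 258*y - 36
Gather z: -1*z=-z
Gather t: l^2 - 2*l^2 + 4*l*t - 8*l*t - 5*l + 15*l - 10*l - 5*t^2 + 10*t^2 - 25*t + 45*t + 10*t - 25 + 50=-l^2 + 5*t^2 + t*(30 - 4*l) + 25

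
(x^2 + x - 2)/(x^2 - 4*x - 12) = (x - 1)/(x - 6)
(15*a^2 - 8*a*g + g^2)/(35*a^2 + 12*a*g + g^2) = (15*a^2 - 8*a*g + g^2)/(35*a^2 + 12*a*g + g^2)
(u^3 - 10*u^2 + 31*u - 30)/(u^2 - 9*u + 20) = (u^2 - 5*u + 6)/(u - 4)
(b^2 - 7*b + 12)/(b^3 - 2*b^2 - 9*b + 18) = (b - 4)/(b^2 + b - 6)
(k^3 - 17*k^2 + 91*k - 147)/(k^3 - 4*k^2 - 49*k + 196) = (k^2 - 10*k + 21)/(k^2 + 3*k - 28)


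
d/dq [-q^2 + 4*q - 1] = 4 - 2*q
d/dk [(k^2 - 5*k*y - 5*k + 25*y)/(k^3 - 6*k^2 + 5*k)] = (-k^2 + 10*k*y - 5*y)/(k^2*(k^2 - 2*k + 1))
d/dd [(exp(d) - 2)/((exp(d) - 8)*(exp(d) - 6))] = (-exp(2*d) + 4*exp(d) + 20)*exp(d)/(exp(4*d) - 28*exp(3*d) + 292*exp(2*d) - 1344*exp(d) + 2304)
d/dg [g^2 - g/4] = 2*g - 1/4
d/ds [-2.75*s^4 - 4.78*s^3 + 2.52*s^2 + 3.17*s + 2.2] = -11.0*s^3 - 14.34*s^2 + 5.04*s + 3.17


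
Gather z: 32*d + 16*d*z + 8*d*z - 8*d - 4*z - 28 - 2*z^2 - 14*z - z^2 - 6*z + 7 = 24*d - 3*z^2 + z*(24*d - 24) - 21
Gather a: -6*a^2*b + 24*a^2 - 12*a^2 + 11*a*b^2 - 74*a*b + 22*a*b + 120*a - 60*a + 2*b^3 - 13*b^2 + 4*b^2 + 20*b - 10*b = a^2*(12 - 6*b) + a*(11*b^2 - 52*b + 60) + 2*b^3 - 9*b^2 + 10*b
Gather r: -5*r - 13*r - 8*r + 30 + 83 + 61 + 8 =182 - 26*r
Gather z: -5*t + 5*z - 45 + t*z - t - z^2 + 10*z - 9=-6*t - z^2 + z*(t + 15) - 54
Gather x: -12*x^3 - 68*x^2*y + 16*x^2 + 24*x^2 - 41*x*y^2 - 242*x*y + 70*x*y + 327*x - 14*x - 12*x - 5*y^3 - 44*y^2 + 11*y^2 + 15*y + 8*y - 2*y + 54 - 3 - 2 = -12*x^3 + x^2*(40 - 68*y) + x*(-41*y^2 - 172*y + 301) - 5*y^3 - 33*y^2 + 21*y + 49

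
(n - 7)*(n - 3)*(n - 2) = n^3 - 12*n^2 + 41*n - 42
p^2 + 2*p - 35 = (p - 5)*(p + 7)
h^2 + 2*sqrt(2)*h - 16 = (h - 2*sqrt(2))*(h + 4*sqrt(2))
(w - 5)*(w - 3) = w^2 - 8*w + 15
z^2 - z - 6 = (z - 3)*(z + 2)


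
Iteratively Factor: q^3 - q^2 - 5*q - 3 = (q - 3)*(q^2 + 2*q + 1) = (q - 3)*(q + 1)*(q + 1)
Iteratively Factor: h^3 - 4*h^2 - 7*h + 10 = (h - 5)*(h^2 + h - 2) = (h - 5)*(h + 2)*(h - 1)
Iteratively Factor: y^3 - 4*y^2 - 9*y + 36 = (y - 3)*(y^2 - y - 12) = (y - 4)*(y - 3)*(y + 3)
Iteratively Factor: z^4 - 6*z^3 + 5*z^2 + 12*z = (z - 4)*(z^3 - 2*z^2 - 3*z) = (z - 4)*(z - 3)*(z^2 + z) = (z - 4)*(z - 3)*(z + 1)*(z)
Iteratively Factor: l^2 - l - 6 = (l + 2)*(l - 3)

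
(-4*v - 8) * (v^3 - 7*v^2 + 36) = -4*v^4 + 20*v^3 + 56*v^2 - 144*v - 288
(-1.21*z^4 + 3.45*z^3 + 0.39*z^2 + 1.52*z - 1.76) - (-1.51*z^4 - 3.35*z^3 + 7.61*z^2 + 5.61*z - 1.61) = 0.3*z^4 + 6.8*z^3 - 7.22*z^2 - 4.09*z - 0.15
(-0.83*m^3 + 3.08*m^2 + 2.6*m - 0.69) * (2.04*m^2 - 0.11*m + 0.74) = -1.6932*m^5 + 6.3745*m^4 + 4.351*m^3 + 0.5856*m^2 + 1.9999*m - 0.5106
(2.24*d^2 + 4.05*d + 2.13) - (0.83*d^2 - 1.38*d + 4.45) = 1.41*d^2 + 5.43*d - 2.32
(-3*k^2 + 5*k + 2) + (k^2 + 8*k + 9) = -2*k^2 + 13*k + 11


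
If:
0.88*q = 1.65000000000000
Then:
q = 1.88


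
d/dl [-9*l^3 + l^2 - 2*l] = -27*l^2 + 2*l - 2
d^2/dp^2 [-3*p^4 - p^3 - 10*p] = 6*p*(-6*p - 1)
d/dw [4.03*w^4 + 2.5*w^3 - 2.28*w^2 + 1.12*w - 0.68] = 16.12*w^3 + 7.5*w^2 - 4.56*w + 1.12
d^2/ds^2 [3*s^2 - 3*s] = 6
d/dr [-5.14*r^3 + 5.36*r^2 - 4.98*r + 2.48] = -15.42*r^2 + 10.72*r - 4.98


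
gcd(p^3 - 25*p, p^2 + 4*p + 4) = 1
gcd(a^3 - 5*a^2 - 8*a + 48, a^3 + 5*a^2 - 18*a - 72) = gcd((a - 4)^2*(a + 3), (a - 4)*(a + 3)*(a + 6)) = a^2 - a - 12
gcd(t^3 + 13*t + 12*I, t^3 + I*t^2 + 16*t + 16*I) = t^2 - 3*I*t + 4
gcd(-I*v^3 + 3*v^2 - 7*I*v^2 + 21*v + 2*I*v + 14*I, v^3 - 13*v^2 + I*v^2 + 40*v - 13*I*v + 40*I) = v + I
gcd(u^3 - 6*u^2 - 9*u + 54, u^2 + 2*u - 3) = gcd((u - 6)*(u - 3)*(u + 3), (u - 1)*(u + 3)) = u + 3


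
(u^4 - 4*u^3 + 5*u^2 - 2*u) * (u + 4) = u^5 - 11*u^3 + 18*u^2 - 8*u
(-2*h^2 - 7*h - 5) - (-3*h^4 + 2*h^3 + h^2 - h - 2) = 3*h^4 - 2*h^3 - 3*h^2 - 6*h - 3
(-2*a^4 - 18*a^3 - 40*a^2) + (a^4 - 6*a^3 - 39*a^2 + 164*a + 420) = -a^4 - 24*a^3 - 79*a^2 + 164*a + 420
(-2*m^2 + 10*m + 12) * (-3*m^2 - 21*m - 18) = 6*m^4 + 12*m^3 - 210*m^2 - 432*m - 216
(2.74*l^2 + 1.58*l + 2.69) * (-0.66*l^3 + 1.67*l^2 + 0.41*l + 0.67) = -1.8084*l^5 + 3.533*l^4 + 1.9866*l^3 + 6.9759*l^2 + 2.1615*l + 1.8023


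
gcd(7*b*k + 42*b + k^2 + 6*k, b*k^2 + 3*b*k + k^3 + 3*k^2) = 1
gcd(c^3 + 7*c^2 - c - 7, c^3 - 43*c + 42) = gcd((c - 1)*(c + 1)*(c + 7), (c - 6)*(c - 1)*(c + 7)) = c^2 + 6*c - 7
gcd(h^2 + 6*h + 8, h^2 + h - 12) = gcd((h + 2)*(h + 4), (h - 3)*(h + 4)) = h + 4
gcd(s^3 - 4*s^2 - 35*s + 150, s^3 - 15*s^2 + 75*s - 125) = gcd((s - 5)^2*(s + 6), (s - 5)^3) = s^2 - 10*s + 25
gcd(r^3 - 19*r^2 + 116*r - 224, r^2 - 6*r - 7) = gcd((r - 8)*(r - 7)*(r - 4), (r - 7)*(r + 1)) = r - 7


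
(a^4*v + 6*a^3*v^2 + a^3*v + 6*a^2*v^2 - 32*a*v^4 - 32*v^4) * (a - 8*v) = a^5*v - 2*a^4*v^2 + a^4*v - 48*a^3*v^3 - 2*a^3*v^2 - 32*a^2*v^4 - 48*a^2*v^3 + 256*a*v^5 - 32*a*v^4 + 256*v^5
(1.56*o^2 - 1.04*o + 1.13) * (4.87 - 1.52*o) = -2.3712*o^3 + 9.178*o^2 - 6.7824*o + 5.5031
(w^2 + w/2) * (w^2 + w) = w^4 + 3*w^3/2 + w^2/2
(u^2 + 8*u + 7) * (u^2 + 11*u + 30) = u^4 + 19*u^3 + 125*u^2 + 317*u + 210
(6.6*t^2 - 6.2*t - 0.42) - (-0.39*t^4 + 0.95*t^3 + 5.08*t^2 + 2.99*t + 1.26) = 0.39*t^4 - 0.95*t^3 + 1.52*t^2 - 9.19*t - 1.68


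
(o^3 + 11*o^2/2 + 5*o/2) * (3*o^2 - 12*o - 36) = 3*o^5 + 9*o^4/2 - 189*o^3/2 - 228*o^2 - 90*o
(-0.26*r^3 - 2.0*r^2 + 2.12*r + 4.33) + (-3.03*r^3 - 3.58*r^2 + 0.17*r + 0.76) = -3.29*r^3 - 5.58*r^2 + 2.29*r + 5.09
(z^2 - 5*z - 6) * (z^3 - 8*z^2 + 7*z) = z^5 - 13*z^4 + 41*z^3 + 13*z^2 - 42*z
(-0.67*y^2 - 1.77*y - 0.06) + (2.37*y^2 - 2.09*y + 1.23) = 1.7*y^2 - 3.86*y + 1.17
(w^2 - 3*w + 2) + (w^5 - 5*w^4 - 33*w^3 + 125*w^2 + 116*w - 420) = w^5 - 5*w^4 - 33*w^3 + 126*w^2 + 113*w - 418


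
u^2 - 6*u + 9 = (u - 3)^2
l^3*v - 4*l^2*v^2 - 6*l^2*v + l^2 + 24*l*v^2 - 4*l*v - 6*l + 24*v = (l - 6)*(l - 4*v)*(l*v + 1)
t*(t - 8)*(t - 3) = t^3 - 11*t^2 + 24*t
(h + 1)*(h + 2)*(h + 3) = h^3 + 6*h^2 + 11*h + 6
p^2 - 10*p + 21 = (p - 7)*(p - 3)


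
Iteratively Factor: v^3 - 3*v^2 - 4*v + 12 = (v + 2)*(v^2 - 5*v + 6) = (v - 2)*(v + 2)*(v - 3)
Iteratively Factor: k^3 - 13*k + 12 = (k - 1)*(k^2 + k - 12) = (k - 3)*(k - 1)*(k + 4)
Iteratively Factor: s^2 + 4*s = (s + 4)*(s)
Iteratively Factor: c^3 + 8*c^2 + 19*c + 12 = (c + 3)*(c^2 + 5*c + 4) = (c + 3)*(c + 4)*(c + 1)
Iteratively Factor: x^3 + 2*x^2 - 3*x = (x - 1)*(x^2 + 3*x) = (x - 1)*(x + 3)*(x)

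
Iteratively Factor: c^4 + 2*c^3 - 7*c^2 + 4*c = (c - 1)*(c^3 + 3*c^2 - 4*c) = c*(c - 1)*(c^2 + 3*c - 4) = c*(c - 1)*(c + 4)*(c - 1)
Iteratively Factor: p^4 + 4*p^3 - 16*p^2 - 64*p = (p + 4)*(p^3 - 16*p) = (p - 4)*(p + 4)*(p^2 + 4*p) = p*(p - 4)*(p + 4)*(p + 4)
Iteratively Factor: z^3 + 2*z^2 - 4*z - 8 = (z + 2)*(z^2 - 4) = (z - 2)*(z + 2)*(z + 2)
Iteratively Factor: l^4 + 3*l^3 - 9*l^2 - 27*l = (l)*(l^3 + 3*l^2 - 9*l - 27) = l*(l + 3)*(l^2 - 9) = l*(l - 3)*(l + 3)*(l + 3)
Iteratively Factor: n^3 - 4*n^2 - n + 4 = (n + 1)*(n^2 - 5*n + 4) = (n - 4)*(n + 1)*(n - 1)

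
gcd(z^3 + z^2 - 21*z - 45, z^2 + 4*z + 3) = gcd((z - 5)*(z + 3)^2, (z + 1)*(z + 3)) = z + 3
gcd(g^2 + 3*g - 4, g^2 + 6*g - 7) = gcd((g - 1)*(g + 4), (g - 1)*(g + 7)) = g - 1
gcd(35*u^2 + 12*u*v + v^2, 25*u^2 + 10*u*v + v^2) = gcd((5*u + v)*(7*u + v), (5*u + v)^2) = 5*u + v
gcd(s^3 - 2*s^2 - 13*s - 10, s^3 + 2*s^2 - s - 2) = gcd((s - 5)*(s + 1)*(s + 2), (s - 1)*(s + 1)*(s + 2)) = s^2 + 3*s + 2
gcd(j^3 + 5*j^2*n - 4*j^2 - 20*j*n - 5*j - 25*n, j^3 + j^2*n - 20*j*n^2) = j + 5*n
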